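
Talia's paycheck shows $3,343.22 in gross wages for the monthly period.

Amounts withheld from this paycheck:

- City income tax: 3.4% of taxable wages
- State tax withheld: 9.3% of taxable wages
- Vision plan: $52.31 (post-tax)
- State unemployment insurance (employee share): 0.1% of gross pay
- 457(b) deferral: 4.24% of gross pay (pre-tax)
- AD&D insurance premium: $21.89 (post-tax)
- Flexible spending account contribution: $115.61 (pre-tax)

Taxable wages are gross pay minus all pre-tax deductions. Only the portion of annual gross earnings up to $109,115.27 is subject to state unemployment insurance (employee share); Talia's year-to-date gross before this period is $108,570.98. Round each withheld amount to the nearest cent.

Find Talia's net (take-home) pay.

$2,619.22

457(b) deferral: $3,343.22 × 0.0424 = $141.75
Flexible spending account contribution: $115.61
Pre-tax total = $141.75 + $115.61 = $257.36
Taxable wages = $3,343.22 − $257.36 = $3,085.86
State tax withheld: $3,085.86 × 0.093 = $286.98
City income tax: $3,085.86 × 0.034 = $104.92
State unemployment insurance (employee share): only $109,115.27 − $108,570.98 = $544.29 of this check is subject → $544.29 × 0.001 = $0.54
AD&D insurance premium: $21.89
Vision plan: $52.31
Total deductions = $141.75 + $115.61 + $286.98 + $104.92 + $0.54 + $21.89 + $52.31 = $724.00
Net pay = $3,343.22 − $724.00 = $2,619.22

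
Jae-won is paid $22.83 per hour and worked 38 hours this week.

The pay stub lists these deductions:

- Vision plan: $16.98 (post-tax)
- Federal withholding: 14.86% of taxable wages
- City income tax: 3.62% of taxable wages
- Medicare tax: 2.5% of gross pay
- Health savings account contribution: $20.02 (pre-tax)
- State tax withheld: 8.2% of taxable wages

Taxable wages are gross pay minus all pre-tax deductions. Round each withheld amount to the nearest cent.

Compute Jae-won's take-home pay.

Gross pay: 38 × $22.83 = $867.54
Health savings account contribution: $20.02
Taxable wages = $867.54 − $20.02 = $847.52
State tax withheld: $847.52 × 0.082 = $69.50
City income tax: $847.52 × 0.0362 = $30.68
Federal withholding: $847.52 × 0.1486 = $125.94
Medicare tax: $867.54 × 0.025 = $21.69
Vision plan: $16.98
Total deductions = $20.02 + $69.50 + $30.68 + $125.94 + $21.69 + $16.98 = $284.81
Net pay = $867.54 − $284.81 = $582.73

$582.73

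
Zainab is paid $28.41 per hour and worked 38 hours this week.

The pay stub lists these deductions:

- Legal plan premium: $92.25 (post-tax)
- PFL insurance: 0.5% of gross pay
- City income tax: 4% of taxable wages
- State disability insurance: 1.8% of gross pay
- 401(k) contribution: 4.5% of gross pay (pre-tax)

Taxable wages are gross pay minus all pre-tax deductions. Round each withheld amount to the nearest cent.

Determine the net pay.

Gross pay: 38 × $28.41 = $1079.58
401(k) contribution: $1079.58 × 0.045 = $48.58
Taxable wages = $1079.58 − $48.58 = $1031.00
City income tax: $1031.00 × 0.04 = $41.24
State disability insurance: $1079.58 × 0.018 = $19.43
PFL insurance: $1079.58 × 0.005 = $5.40
Legal plan premium: $92.25
Total deductions = $48.58 + $41.24 + $19.43 + $5.40 + $92.25 = $206.90
Net pay = $1079.58 − $206.90 = $872.68

$872.68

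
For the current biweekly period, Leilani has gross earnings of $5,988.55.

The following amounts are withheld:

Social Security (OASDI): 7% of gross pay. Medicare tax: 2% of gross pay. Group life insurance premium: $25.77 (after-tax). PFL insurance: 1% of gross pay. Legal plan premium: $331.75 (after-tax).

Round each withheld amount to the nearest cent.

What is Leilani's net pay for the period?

PFL insurance: $5,988.55 × 0.01 = $59.89
Medicare tax: $5,988.55 × 0.02 = $119.77
Social Security (OASDI): $5,988.55 × 0.07 = $419.20
Legal plan premium: $331.75
Group life insurance premium: $25.77
Total deductions = $59.89 + $119.77 + $419.20 + $331.75 + $25.77 = $956.38
Net pay = $5,988.55 − $956.38 = $5,032.17

$5,032.17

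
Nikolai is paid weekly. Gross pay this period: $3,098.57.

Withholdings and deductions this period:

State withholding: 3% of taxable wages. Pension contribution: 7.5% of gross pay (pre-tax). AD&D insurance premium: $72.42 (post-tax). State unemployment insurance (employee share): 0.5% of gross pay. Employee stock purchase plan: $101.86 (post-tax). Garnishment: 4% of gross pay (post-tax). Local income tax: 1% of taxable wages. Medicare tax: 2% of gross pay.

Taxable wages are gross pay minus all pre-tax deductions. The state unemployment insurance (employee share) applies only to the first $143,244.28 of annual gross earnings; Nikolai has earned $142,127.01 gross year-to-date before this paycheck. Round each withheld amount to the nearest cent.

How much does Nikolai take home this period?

$2,385.75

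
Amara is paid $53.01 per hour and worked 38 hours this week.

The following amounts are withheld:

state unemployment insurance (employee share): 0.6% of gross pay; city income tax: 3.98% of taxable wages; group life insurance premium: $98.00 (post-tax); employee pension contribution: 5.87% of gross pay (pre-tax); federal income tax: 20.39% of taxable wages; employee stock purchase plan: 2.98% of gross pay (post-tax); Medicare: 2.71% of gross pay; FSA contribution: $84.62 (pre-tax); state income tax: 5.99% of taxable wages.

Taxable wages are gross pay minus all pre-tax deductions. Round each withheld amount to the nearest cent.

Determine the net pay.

$1036.83

Gross pay: 38 × $53.01 = $2014.38
FSA contribution: $84.62
Employee pension contribution: $2014.38 × 0.0587 = $118.24
Pre-tax total = $84.62 + $118.24 = $202.86
Taxable wages = $2014.38 − $202.86 = $1811.52
Federal income tax: $1811.52 × 0.2039 = $369.37
City income tax: $1811.52 × 0.0398 = $72.10
State income tax: $1811.52 × 0.0599 = $108.51
State unemployment insurance (employee share): $2014.38 × 0.006 = $12.09
Medicare: $2014.38 × 0.0271 = $54.59
Employee stock purchase plan: $2014.38 × 0.0298 = $60.03
Group life insurance premium: $98.00
Total deductions = $84.62 + $118.24 + $369.37 + $72.10 + $108.51 + $12.09 + $54.59 + $60.03 + $98.00 = $977.55
Net pay = $2014.38 − $977.55 = $1036.83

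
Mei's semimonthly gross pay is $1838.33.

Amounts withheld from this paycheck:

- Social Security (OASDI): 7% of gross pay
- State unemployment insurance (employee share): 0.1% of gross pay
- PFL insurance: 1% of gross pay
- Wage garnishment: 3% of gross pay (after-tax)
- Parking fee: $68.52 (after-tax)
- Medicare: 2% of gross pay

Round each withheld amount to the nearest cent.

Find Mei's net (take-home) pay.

$1528.99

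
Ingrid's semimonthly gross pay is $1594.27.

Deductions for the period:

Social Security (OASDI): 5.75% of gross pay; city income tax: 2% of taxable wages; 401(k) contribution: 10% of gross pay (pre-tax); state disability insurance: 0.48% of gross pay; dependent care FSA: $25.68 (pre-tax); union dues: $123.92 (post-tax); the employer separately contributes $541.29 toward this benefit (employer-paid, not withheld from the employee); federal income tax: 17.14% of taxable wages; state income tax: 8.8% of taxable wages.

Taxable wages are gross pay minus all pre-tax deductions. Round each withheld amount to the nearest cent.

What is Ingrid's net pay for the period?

Dependent care FSA: $25.68
401(k) contribution: $1594.27 × 0.1 = $159.43
Pre-tax total = $25.68 + $159.43 = $185.11
Taxable wages = $1594.27 − $185.11 = $1409.16
Federal income tax: $1409.16 × 0.1714 = $241.53
State income tax: $1409.16 × 0.088 = $124.01
City income tax: $1409.16 × 0.02 = $28.18
State disability insurance: $1594.27 × 0.0048 = $7.65
Social Security (OASDI): $1594.27 × 0.0575 = $91.67
Union dues: $123.92
(Employer's $541.29 toward union dues is not withheld from the employee.)
Total deductions = $25.68 + $159.43 + $241.53 + $124.01 + $28.18 + $7.65 + $91.67 + $123.92 = $802.07
Net pay = $1594.27 − $802.07 = $792.20

$792.20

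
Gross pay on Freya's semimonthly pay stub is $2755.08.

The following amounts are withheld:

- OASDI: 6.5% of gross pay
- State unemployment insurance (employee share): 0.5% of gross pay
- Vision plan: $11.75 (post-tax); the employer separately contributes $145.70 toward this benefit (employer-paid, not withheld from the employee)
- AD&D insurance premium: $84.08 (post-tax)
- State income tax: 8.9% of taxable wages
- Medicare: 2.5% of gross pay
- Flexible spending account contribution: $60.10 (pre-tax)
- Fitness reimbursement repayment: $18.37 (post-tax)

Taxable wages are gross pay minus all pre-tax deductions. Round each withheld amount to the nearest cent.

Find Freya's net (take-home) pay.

Flexible spending account contribution: $60.10
Taxable wages = $2755.08 − $60.10 = $2694.98
State income tax: $2694.98 × 0.089 = $239.85
Medicare: $2755.08 × 0.025 = $68.88
State unemployment insurance (employee share): $2755.08 × 0.005 = $13.78
OASDI: $2755.08 × 0.065 = $179.08
Fitness reimbursement repayment: $18.37
Vision plan: $11.75
AD&D insurance premium: $84.08
(Employer's $145.70 toward vision plan is not withheld from the employee.)
Total deductions = $60.10 + $239.85 + $68.88 + $13.78 + $179.08 + $18.37 + $11.75 + $84.08 = $675.89
Net pay = $2755.08 − $675.89 = $2079.19

$2079.19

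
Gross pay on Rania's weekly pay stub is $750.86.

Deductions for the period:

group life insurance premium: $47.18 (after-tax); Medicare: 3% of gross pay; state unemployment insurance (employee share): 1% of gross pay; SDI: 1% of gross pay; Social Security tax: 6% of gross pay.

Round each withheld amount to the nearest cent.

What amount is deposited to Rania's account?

Social Security tax: $750.86 × 0.06 = $45.05
State unemployment insurance (employee share): $750.86 × 0.01 = $7.51
SDI: $750.86 × 0.01 = $7.51
Medicare: $750.86 × 0.03 = $22.53
Group life insurance premium: $47.18
Total deductions = $45.05 + $7.51 + $7.51 + $22.53 + $47.18 = $129.78
Net pay = $750.86 − $129.78 = $621.08

$621.08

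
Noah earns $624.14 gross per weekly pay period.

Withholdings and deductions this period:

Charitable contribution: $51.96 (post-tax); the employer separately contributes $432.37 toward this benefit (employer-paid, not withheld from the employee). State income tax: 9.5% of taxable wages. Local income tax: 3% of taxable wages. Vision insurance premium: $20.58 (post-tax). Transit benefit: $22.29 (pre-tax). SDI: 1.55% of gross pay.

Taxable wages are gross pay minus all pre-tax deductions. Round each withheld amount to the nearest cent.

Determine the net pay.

$444.40

Transit benefit: $22.29
Taxable wages = $624.14 − $22.29 = $601.85
Local income tax: $601.85 × 0.03 = $18.06
State income tax: $601.85 × 0.095 = $57.18
SDI: $624.14 × 0.0155 = $9.67
Vision insurance premium: $20.58
Charitable contribution: $51.96
(Employer's $432.37 toward charitable contribution is not withheld from the employee.)
Total deductions = $22.29 + $18.06 + $57.18 + $9.67 + $20.58 + $51.96 = $179.74
Net pay = $624.14 − $179.74 = $444.40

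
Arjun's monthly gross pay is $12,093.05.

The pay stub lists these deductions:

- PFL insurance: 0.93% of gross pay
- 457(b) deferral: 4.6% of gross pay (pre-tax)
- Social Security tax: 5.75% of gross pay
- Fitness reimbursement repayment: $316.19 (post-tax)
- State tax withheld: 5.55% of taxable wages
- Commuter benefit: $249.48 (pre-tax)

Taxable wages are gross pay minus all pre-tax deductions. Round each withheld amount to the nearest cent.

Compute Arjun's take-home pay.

$9,536.84

457(b) deferral: $12,093.05 × 0.046 = $556.28
Commuter benefit: $249.48
Pre-tax total = $556.28 + $249.48 = $805.76
Taxable wages = $12,093.05 − $805.76 = $11,287.29
State tax withheld: $11,287.29 × 0.0555 = $626.44
PFL insurance: $12,093.05 × 0.0093 = $112.47
Social Security tax: $12,093.05 × 0.0575 = $695.35
Fitness reimbursement repayment: $316.19
Total deductions = $556.28 + $249.48 + $626.44 + $112.47 + $695.35 + $316.19 = $2,556.21
Net pay = $12,093.05 − $2,556.21 = $9,536.84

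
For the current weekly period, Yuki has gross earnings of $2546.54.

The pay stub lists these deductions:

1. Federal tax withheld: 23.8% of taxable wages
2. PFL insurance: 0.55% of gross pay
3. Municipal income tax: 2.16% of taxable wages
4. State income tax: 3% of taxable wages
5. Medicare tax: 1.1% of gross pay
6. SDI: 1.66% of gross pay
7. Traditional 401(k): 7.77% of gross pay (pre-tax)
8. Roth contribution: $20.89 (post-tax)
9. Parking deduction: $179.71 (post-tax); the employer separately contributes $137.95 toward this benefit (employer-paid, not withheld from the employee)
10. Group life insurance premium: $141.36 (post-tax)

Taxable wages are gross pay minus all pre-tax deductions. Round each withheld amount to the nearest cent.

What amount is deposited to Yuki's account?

$1242.25

Traditional 401(k): $2546.54 × 0.0777 = $197.87
Taxable wages = $2546.54 − $197.87 = $2348.67
Federal tax withheld: $2348.67 × 0.238 = $558.98
Municipal income tax: $2348.67 × 0.0216 = $50.73
State income tax: $2348.67 × 0.03 = $70.46
SDI: $2546.54 × 0.0166 = $42.27
PFL insurance: $2546.54 × 0.0055 = $14.01
Medicare tax: $2546.54 × 0.011 = $28.01
Parking deduction: $179.71
Roth contribution: $20.89
Group life insurance premium: $141.36
(Employer's $137.95 toward parking deduction is not withheld from the employee.)
Total deductions = $197.87 + $558.98 + $50.73 + $70.46 + $42.27 + $14.01 + $28.01 + $179.71 + $20.89 + $141.36 = $1304.29
Net pay = $2546.54 − $1304.29 = $1242.25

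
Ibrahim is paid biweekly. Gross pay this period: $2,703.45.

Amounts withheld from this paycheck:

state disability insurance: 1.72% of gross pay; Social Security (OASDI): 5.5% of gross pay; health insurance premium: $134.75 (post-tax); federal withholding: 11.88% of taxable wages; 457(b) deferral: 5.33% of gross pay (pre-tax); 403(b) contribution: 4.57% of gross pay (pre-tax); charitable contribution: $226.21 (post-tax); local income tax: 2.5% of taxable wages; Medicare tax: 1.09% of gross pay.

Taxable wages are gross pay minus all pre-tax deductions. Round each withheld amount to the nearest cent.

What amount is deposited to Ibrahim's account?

457(b) deferral: $2,703.45 × 0.0533 = $144.09
403(b) contribution: $2,703.45 × 0.0457 = $123.55
Pre-tax total = $144.09 + $123.55 = $267.64
Taxable wages = $2,703.45 − $267.64 = $2,435.81
Local income tax: $2,435.81 × 0.025 = $60.90
Federal withholding: $2,435.81 × 0.1188 = $289.37
Medicare tax: $2,703.45 × 0.0109 = $29.47
State disability insurance: $2,703.45 × 0.0172 = $46.50
Social Security (OASDI): $2,703.45 × 0.055 = $148.69
Health insurance premium: $134.75
Charitable contribution: $226.21
Total deductions = $144.09 + $123.55 + $60.90 + $289.37 + $29.47 + $46.50 + $148.69 + $134.75 + $226.21 = $1,203.53
Net pay = $2,703.45 − $1,203.53 = $1,499.92

$1,499.92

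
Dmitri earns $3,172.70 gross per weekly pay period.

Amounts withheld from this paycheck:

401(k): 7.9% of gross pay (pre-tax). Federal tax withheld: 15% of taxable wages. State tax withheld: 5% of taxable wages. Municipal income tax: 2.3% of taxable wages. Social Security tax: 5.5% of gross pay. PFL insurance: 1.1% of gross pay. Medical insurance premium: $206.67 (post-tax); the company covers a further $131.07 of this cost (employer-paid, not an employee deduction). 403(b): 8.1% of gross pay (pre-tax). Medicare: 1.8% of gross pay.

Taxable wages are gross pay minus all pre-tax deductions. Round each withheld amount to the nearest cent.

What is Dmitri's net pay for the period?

403(b): $3,172.70 × 0.081 = $256.99
401(k): $3,172.70 × 0.079 = $250.64
Pre-tax total = $256.99 + $250.64 = $507.63
Taxable wages = $3,172.70 − $507.63 = $2,665.07
Municipal income tax: $2,665.07 × 0.023 = $61.30
State tax withheld: $2,665.07 × 0.05 = $133.25
Federal tax withheld: $2,665.07 × 0.15 = $399.76
Medicare: $3,172.70 × 0.018 = $57.11
Social Security tax: $3,172.70 × 0.055 = $174.50
PFL insurance: $3,172.70 × 0.011 = $34.90
Medical insurance premium: $206.67
(Employer's $131.07 toward medical insurance premium is not withheld from the employee.)
Total deductions = $256.99 + $250.64 + $61.30 + $133.25 + $399.76 + $57.11 + $174.50 + $34.90 + $206.67 = $1,575.12
Net pay = $3,172.70 − $1,575.12 = $1,597.58

$1,597.58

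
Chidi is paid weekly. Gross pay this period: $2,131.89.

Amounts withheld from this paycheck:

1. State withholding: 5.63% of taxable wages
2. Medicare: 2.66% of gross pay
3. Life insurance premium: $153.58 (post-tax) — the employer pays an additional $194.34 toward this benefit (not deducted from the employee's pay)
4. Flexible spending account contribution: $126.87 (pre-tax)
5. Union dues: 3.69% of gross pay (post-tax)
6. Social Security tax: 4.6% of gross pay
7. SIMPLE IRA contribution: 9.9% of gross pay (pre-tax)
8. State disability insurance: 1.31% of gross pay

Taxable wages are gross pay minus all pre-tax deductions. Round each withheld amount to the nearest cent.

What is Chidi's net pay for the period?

$1,278.00

SIMPLE IRA contribution: $2,131.89 × 0.099 = $211.06
Flexible spending account contribution: $126.87
Pre-tax total = $211.06 + $126.87 = $337.93
Taxable wages = $2,131.89 − $337.93 = $1,793.96
State withholding: $1,793.96 × 0.0563 = $101.00
State disability insurance: $2,131.89 × 0.0131 = $27.93
Medicare: $2,131.89 × 0.0266 = $56.71
Social Security tax: $2,131.89 × 0.046 = $98.07
Life insurance premium: $153.58
Union dues: $2,131.89 × 0.0369 = $78.67
(Employer's $194.34 toward life insurance premium is not withheld from the employee.)
Total deductions = $211.06 + $126.87 + $101.00 + $27.93 + $56.71 + $98.07 + $153.58 + $78.67 = $853.89
Net pay = $2,131.89 − $853.89 = $1,278.00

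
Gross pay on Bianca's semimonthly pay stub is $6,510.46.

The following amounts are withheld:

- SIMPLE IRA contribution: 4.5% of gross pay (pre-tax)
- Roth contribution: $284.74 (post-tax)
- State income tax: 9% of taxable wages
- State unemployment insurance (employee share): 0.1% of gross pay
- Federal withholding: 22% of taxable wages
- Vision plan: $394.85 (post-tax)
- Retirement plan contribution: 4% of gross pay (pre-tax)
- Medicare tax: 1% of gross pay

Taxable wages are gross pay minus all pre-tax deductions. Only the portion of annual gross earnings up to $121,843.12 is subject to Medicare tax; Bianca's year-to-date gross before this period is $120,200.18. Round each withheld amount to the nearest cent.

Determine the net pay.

$3,407.84

SIMPLE IRA contribution: $6,510.46 × 0.045 = $292.97
Retirement plan contribution: $6,510.46 × 0.04 = $260.42
Pre-tax total = $292.97 + $260.42 = $553.39
Taxable wages = $6,510.46 − $553.39 = $5,957.07
Federal withholding: $5,957.07 × 0.22 = $1,310.56
State income tax: $5,957.07 × 0.09 = $536.14
Medicare tax: only $121,843.12 − $120,200.18 = $1,642.94 of this check is subject → $1,642.94 × 0.01 = $16.43
State unemployment insurance (employee share): $6,510.46 × 0.001 = $6.51
Roth contribution: $284.74
Vision plan: $394.85
Total deductions = $292.97 + $260.42 + $1,310.56 + $536.14 + $16.43 + $6.51 + $284.74 + $394.85 = $3,102.62
Net pay = $6,510.46 − $3,102.62 = $3,407.84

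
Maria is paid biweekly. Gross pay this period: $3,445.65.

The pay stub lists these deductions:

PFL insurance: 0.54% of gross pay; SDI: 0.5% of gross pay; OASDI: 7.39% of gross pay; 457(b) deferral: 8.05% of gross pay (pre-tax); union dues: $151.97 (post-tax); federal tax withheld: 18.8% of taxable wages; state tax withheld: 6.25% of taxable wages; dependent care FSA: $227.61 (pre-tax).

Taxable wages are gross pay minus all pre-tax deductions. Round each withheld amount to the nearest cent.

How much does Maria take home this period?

457(b) deferral: $3,445.65 × 0.0805 = $277.37
Dependent care FSA: $227.61
Pre-tax total = $277.37 + $227.61 = $504.98
Taxable wages = $3,445.65 − $504.98 = $2,940.67
State tax withheld: $2,940.67 × 0.0625 = $183.79
Federal tax withheld: $2,940.67 × 0.188 = $552.85
PFL insurance: $3,445.65 × 0.0054 = $18.61
SDI: $3,445.65 × 0.005 = $17.23
OASDI: $3,445.65 × 0.0739 = $254.63
Union dues: $151.97
Total deductions = $277.37 + $227.61 + $183.79 + $552.85 + $18.61 + $17.23 + $254.63 + $151.97 = $1,684.06
Net pay = $3,445.65 − $1,684.06 = $1,761.59

$1,761.59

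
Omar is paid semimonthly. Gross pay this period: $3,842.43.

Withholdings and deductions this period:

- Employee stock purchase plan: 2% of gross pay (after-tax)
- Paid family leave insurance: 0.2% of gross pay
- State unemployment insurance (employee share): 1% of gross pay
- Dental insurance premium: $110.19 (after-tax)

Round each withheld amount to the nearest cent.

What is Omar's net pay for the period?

$3,609.29

Paid family leave insurance: $3,842.43 × 0.002 = $7.68
State unemployment insurance (employee share): $3,842.43 × 0.01 = $38.42
Dental insurance premium: $110.19
Employee stock purchase plan: $3,842.43 × 0.02 = $76.85
Total deductions = $7.68 + $38.42 + $110.19 + $76.85 = $233.14
Net pay = $3,842.43 − $233.14 = $3,609.29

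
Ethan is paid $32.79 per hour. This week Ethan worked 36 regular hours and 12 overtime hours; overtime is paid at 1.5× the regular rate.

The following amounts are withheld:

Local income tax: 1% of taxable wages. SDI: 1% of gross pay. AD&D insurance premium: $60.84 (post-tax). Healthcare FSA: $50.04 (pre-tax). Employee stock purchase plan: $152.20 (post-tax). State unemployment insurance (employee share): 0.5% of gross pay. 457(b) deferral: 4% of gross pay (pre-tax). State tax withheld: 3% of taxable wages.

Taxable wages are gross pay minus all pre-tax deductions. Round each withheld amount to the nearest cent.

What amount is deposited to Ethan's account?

$1,344.20

Regular pay: 36 × $32.79 = $1,180.44
Overtime pay: 12 × $32.79 × 1.5 = $590.22
Gross pay = $1,180.44 + $590.22 = $1,770.66
457(b) deferral: $1,770.66 × 0.04 = $70.83
Healthcare FSA: $50.04
Pre-tax total = $70.83 + $50.04 = $120.87
Taxable wages = $1,770.66 − $120.87 = $1,649.79
State tax withheld: $1,649.79 × 0.03 = $49.49
Local income tax: $1,649.79 × 0.01 = $16.50
SDI: $1,770.66 × 0.01 = $17.71
State unemployment insurance (employee share): $1,770.66 × 0.005 = $8.85
AD&D insurance premium: $60.84
Employee stock purchase plan: $152.20
Total deductions = $70.83 + $50.04 + $49.49 + $16.50 + $17.71 + $8.85 + $60.84 + $152.20 = $426.46
Net pay = $1,770.66 − $426.46 = $1,344.20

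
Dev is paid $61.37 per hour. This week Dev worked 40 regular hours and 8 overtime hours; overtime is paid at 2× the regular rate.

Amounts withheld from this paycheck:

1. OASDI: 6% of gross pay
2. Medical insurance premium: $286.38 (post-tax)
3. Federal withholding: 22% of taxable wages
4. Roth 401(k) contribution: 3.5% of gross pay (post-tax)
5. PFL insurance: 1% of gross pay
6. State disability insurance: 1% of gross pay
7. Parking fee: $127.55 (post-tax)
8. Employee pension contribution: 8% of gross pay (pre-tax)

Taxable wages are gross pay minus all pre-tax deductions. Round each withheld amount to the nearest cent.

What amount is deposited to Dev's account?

Regular pay: 40 × $61.37 = $2454.80
Overtime pay: 8 × $61.37 × 2 = $981.92
Gross pay = $2454.80 + $981.92 = $3436.72
Employee pension contribution: $3436.72 × 0.08 = $274.94
Taxable wages = $3436.72 − $274.94 = $3161.78
Federal withholding: $3161.78 × 0.22 = $695.59
PFL insurance: $3436.72 × 0.01 = $34.37
OASDI: $3436.72 × 0.06 = $206.20
State disability insurance: $3436.72 × 0.01 = $34.37
Roth 401(k) contribution: $3436.72 × 0.035 = $120.29
Parking fee: $127.55
Medical insurance premium: $286.38
Total deductions = $274.94 + $695.59 + $34.37 + $206.20 + $34.37 + $120.29 + $127.55 + $286.38 = $1779.69
Net pay = $3436.72 − $1779.69 = $1657.03

$1657.03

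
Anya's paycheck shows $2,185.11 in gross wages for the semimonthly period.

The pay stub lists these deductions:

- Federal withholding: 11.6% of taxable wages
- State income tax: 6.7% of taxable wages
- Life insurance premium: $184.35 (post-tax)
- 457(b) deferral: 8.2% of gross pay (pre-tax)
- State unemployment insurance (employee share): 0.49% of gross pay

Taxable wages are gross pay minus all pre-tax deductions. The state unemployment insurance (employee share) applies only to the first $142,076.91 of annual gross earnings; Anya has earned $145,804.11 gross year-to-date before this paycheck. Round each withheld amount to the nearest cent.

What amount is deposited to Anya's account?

$1,454.49

457(b) deferral: $2,185.11 × 0.082 = $179.18
Taxable wages = $2,185.11 − $179.18 = $2,005.93
Federal withholding: $2,005.93 × 0.116 = $232.69
State income tax: $2,005.93 × 0.067 = $134.40
State unemployment insurance (employee share): annual cap $142,076.91 already reached (YTD $145,804.11), so $0.00
Life insurance premium: $184.35
Total deductions = $179.18 + $232.69 + $134.40 + $0.00 + $184.35 = $730.62
Net pay = $2,185.11 − $730.62 = $1,454.49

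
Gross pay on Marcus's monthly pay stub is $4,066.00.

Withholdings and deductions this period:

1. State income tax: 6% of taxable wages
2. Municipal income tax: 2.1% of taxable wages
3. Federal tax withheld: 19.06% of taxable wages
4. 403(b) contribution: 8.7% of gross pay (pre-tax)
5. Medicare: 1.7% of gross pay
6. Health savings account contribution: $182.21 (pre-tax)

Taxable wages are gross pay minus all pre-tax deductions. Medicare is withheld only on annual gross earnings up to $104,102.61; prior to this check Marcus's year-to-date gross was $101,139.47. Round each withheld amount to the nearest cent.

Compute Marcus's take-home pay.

$2,520.92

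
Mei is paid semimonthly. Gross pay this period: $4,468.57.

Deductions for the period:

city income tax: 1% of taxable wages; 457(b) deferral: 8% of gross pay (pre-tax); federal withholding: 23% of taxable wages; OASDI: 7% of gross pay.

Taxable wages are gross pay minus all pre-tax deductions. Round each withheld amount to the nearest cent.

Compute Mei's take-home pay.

457(b) deferral: $4,468.57 × 0.08 = $357.49
Taxable wages = $4,468.57 − $357.49 = $4,111.08
Federal withholding: $4,111.08 × 0.23 = $945.55
City income tax: $4,111.08 × 0.01 = $41.11
OASDI: $4,468.57 × 0.07 = $312.80
Total deductions = $357.49 + $945.55 + $41.11 + $312.80 = $1,656.95
Net pay = $4,468.57 − $1,656.95 = $2,811.62

$2,811.62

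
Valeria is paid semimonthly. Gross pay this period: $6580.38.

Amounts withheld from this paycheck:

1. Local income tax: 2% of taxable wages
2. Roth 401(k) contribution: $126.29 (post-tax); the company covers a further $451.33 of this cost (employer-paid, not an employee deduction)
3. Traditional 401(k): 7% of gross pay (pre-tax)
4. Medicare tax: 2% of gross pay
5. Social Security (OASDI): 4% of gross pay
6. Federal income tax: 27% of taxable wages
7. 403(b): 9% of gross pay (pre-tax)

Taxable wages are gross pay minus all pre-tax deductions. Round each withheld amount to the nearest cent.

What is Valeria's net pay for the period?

403(b): $6580.38 × 0.09 = $592.23
Traditional 401(k): $6580.38 × 0.07 = $460.63
Pre-tax total = $592.23 + $460.63 = $1052.86
Taxable wages = $6580.38 − $1052.86 = $5527.52
Local income tax: $5527.52 × 0.02 = $110.55
Federal income tax: $5527.52 × 0.27 = $1492.43
Social Security (OASDI): $6580.38 × 0.04 = $263.22
Medicare tax: $6580.38 × 0.02 = $131.61
Roth 401(k) contribution: $126.29
(Employer's $451.33 toward Roth 401(k) contribution is not withheld from the employee.)
Total deductions = $592.23 + $460.63 + $110.55 + $1492.43 + $263.22 + $131.61 + $126.29 = $3176.96
Net pay = $6580.38 − $3176.96 = $3403.42

$3403.42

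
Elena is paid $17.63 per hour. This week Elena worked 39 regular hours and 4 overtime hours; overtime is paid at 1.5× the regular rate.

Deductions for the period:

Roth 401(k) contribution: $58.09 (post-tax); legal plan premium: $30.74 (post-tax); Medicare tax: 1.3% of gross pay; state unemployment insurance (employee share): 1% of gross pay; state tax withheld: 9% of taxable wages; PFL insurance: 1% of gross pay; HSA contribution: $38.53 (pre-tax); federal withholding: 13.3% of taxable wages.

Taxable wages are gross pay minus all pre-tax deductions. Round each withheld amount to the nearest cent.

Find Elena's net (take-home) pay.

$471.50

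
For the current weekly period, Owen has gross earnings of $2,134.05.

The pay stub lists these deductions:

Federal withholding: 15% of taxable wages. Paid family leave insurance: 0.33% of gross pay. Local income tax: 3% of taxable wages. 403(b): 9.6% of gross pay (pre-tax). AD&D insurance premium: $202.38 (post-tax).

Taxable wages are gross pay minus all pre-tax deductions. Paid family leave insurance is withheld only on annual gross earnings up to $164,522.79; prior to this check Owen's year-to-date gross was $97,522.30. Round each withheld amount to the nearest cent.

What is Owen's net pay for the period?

403(b): $2,134.05 × 0.096 = $204.87
Taxable wages = $2,134.05 − $204.87 = $1,929.18
Federal withholding: $1,929.18 × 0.15 = $289.38
Local income tax: $1,929.18 × 0.03 = $57.88
Paid family leave insurance: cap not yet reached, full $2,134.05 is subject → $2,134.05 × 0.0033 = $7.04
AD&D insurance premium: $202.38
Total deductions = $204.87 + $289.38 + $57.88 + $7.04 + $202.38 = $761.55
Net pay = $2,134.05 − $761.55 = $1,372.50

$1,372.50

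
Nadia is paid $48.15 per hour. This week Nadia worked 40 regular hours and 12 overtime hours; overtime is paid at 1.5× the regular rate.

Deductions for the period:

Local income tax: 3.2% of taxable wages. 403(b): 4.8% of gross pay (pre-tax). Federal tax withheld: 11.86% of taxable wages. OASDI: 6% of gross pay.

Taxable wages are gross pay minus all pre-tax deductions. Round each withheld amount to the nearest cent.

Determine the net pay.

Regular pay: 40 × $48.15 = $1926.00
Overtime pay: 12 × $48.15 × 1.5 = $866.70
Gross pay = $1926.00 + $866.70 = $2792.70
403(b): $2792.70 × 0.048 = $134.05
Taxable wages = $2792.70 − $134.05 = $2658.65
Federal tax withheld: $2658.65 × 0.1186 = $315.32
Local income tax: $2658.65 × 0.032 = $85.08
OASDI: $2792.70 × 0.06 = $167.56
Total deductions = $134.05 + $315.32 + $85.08 + $167.56 = $702.01
Net pay = $2792.70 − $702.01 = $2090.69

$2090.69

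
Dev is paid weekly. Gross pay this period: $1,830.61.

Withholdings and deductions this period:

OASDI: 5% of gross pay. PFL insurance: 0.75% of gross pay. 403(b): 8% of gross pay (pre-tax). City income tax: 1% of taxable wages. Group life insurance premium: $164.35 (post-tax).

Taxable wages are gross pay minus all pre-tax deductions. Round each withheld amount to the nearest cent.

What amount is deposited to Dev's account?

$1,397.71

403(b): $1,830.61 × 0.08 = $146.45
Taxable wages = $1,830.61 − $146.45 = $1,684.16
City income tax: $1,684.16 × 0.01 = $16.84
PFL insurance: $1,830.61 × 0.0075 = $13.73
OASDI: $1,830.61 × 0.05 = $91.53
Group life insurance premium: $164.35
Total deductions = $146.45 + $16.84 + $13.73 + $91.53 + $164.35 = $432.90
Net pay = $1,830.61 − $432.90 = $1,397.71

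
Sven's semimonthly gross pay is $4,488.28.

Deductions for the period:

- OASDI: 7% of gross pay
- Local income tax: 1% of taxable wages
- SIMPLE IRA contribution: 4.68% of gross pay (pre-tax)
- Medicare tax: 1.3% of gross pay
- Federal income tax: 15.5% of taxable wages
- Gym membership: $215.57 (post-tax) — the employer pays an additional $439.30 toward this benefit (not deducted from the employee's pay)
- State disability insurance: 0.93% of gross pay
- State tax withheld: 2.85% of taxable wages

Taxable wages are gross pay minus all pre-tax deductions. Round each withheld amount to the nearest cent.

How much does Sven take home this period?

$2,820.55

SIMPLE IRA contribution: $4,488.28 × 0.0468 = $210.05
Taxable wages = $4,488.28 − $210.05 = $4,278.23
Federal income tax: $4,278.23 × 0.155 = $663.13
State tax withheld: $4,278.23 × 0.0285 = $121.93
Local income tax: $4,278.23 × 0.01 = $42.78
State disability insurance: $4,488.28 × 0.0093 = $41.74
OASDI: $4,488.28 × 0.07 = $314.18
Medicare tax: $4,488.28 × 0.013 = $58.35
Gym membership: $215.57
(Employer's $439.30 toward gym membership is not withheld from the employee.)
Total deductions = $210.05 + $663.13 + $121.93 + $42.78 + $41.74 + $314.18 + $58.35 + $215.57 = $1,667.73
Net pay = $4,488.28 − $1,667.73 = $2,820.55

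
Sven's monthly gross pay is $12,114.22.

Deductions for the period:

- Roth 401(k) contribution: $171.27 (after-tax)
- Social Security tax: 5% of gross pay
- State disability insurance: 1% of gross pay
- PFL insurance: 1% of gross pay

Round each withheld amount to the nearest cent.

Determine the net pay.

$11,094.96

State disability insurance: $12,114.22 × 0.01 = $121.14
PFL insurance: $12,114.22 × 0.01 = $121.14
Social Security tax: $12,114.22 × 0.05 = $605.71
Roth 401(k) contribution: $171.27
Total deductions = $121.14 + $121.14 + $605.71 + $171.27 = $1,019.26
Net pay = $12,114.22 − $1,019.26 = $11,094.96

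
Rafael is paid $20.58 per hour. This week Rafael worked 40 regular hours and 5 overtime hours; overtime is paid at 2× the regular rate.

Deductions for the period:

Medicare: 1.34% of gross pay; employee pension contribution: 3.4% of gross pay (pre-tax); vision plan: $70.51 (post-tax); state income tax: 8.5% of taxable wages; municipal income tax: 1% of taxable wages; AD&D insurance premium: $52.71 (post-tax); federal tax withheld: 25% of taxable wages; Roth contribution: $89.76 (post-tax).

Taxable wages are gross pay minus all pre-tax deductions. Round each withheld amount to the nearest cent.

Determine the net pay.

$424.31

Regular pay: 40 × $20.58 = $823.20
Overtime pay: 5 × $20.58 × 2 = $205.80
Gross pay = $823.20 + $205.80 = $1029.00
Employee pension contribution: $1029.00 × 0.034 = $34.99
Taxable wages = $1029.00 − $34.99 = $994.01
Municipal income tax: $994.01 × 0.01 = $9.94
Federal tax withheld: $994.01 × 0.25 = $248.50
State income tax: $994.01 × 0.085 = $84.49
Medicare: $1029.00 × 0.0134 = $13.79
Roth contribution: $89.76
Vision plan: $70.51
AD&D insurance premium: $52.71
Total deductions = $34.99 + $9.94 + $248.50 + $84.49 + $13.79 + $89.76 + $70.51 + $52.71 = $604.69
Net pay = $1029.00 − $604.69 = $424.31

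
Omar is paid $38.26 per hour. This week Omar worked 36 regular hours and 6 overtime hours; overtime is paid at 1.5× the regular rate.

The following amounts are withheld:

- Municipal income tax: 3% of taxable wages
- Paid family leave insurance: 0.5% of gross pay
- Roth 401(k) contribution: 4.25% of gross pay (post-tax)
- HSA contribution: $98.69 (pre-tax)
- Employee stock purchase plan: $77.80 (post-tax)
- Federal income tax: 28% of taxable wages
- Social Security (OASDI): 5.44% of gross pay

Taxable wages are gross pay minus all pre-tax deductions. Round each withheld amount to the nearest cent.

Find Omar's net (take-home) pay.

$866.64

Regular pay: 36 × $38.26 = $1,377.36
Overtime pay: 6 × $38.26 × 1.5 = $344.34
Gross pay = $1,377.36 + $344.34 = $1,721.70
HSA contribution: $98.69
Taxable wages = $1,721.70 − $98.69 = $1,623.01
Federal income tax: $1,623.01 × 0.28 = $454.44
Municipal income tax: $1,623.01 × 0.03 = $48.69
Social Security (OASDI): $1,721.70 × 0.0544 = $93.66
Paid family leave insurance: $1,721.70 × 0.005 = $8.61
Roth 401(k) contribution: $1,721.70 × 0.0425 = $73.17
Employee stock purchase plan: $77.80
Total deductions = $98.69 + $454.44 + $48.69 + $93.66 + $8.61 + $73.17 + $77.80 = $855.06
Net pay = $1,721.70 − $855.06 = $866.64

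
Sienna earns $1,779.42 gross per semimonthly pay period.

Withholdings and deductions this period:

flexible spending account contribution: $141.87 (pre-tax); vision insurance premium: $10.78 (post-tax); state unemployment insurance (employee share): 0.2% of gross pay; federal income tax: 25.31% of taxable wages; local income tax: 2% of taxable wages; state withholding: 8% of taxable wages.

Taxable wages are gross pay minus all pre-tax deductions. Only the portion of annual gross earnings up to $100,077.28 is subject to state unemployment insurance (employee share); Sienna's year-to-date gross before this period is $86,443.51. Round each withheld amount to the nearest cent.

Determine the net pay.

Flexible spending account contribution: $141.87
Taxable wages = $1,779.42 − $141.87 = $1,637.55
Federal income tax: $1,637.55 × 0.2531 = $414.46
State withholding: $1,637.55 × 0.08 = $131.00
Local income tax: $1,637.55 × 0.02 = $32.75
State unemployment insurance (employee share): cap not yet reached, full $1,779.42 is subject → $1,779.42 × 0.002 = $3.56
Vision insurance premium: $10.78
Total deductions = $141.87 + $414.46 + $131.00 + $32.75 + $3.56 + $10.78 = $734.42
Net pay = $1,779.42 − $734.42 = $1,045.00

$1,045.00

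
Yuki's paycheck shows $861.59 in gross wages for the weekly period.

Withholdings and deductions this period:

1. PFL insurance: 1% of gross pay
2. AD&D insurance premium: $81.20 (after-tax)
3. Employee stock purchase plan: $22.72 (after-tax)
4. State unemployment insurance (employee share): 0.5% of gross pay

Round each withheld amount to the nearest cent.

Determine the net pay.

$744.74

PFL insurance: $861.59 × 0.01 = $8.62
State unemployment insurance (employee share): $861.59 × 0.005 = $4.31
Employee stock purchase plan: $22.72
AD&D insurance premium: $81.20
Total deductions = $8.62 + $4.31 + $22.72 + $81.20 = $116.85
Net pay = $861.59 − $116.85 = $744.74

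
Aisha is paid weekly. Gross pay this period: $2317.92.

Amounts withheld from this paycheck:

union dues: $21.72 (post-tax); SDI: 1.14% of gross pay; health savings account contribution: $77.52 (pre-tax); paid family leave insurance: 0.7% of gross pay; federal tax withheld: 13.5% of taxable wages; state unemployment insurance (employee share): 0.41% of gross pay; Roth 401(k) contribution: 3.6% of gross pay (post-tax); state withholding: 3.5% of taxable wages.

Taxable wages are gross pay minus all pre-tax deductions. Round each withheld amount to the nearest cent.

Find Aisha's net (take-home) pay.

$1702.22

Health savings account contribution: $77.52
Taxable wages = $2317.92 − $77.52 = $2240.40
Federal tax withheld: $2240.40 × 0.135 = $302.45
State withholding: $2240.40 × 0.035 = $78.41
Paid family leave insurance: $2317.92 × 0.007 = $16.23
State unemployment insurance (employee share): $2317.92 × 0.0041 = $9.50
SDI: $2317.92 × 0.0114 = $26.42
Roth 401(k) contribution: $2317.92 × 0.036 = $83.45
Union dues: $21.72
Total deductions = $77.52 + $302.45 + $78.41 + $16.23 + $9.50 + $26.42 + $83.45 + $21.72 = $615.70
Net pay = $2317.92 − $615.70 = $1702.22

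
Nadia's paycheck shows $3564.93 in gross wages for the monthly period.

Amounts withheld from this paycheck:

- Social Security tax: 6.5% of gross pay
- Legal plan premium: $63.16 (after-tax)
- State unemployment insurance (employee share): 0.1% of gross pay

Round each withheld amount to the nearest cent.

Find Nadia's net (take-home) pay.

Social Security tax: $3564.93 × 0.065 = $231.72
State unemployment insurance (employee share): $3564.93 × 0.001 = $3.56
Legal plan premium: $63.16
Total deductions = $231.72 + $3.56 + $63.16 = $298.44
Net pay = $3564.93 − $298.44 = $3266.49

$3266.49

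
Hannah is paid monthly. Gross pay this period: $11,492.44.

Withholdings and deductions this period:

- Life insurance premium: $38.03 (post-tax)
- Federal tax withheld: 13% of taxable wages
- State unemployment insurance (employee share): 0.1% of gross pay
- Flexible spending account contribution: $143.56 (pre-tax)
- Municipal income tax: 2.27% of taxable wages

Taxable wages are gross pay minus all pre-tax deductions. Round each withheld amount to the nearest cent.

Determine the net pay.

$9,566.39

Flexible spending account contribution: $143.56
Taxable wages = $11,492.44 − $143.56 = $11,348.88
Municipal income tax: $11,348.88 × 0.0227 = $257.62
Federal tax withheld: $11,348.88 × 0.13 = $1,475.35
State unemployment insurance (employee share): $11,492.44 × 0.001 = $11.49
Life insurance premium: $38.03
Total deductions = $143.56 + $257.62 + $1,475.35 + $11.49 + $38.03 = $1,926.05
Net pay = $11,492.44 − $1,926.05 = $9,566.39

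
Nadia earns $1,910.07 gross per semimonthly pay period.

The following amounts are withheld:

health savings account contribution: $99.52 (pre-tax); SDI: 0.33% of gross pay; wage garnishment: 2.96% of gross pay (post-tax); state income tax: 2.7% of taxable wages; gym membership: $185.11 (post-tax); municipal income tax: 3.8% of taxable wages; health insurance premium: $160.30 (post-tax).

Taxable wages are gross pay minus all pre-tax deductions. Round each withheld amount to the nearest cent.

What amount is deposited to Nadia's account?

$1,284.62

Health savings account contribution: $99.52
Taxable wages = $1,910.07 − $99.52 = $1,810.55
State income tax: $1,810.55 × 0.027 = $48.88
Municipal income tax: $1,810.55 × 0.038 = $68.80
SDI: $1,910.07 × 0.0033 = $6.30
Gym membership: $185.11
Wage garnishment: $1,910.07 × 0.0296 = $56.54
Health insurance premium: $160.30
Total deductions = $99.52 + $48.88 + $68.80 + $6.30 + $185.11 + $56.54 + $160.30 = $625.45
Net pay = $1,910.07 − $625.45 = $1,284.62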